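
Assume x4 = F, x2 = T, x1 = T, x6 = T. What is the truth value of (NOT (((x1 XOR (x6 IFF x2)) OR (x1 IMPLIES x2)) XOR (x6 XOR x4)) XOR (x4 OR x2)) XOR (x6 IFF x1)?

Substituting x4=F, x2=T, x1=T, x6=T:
x6 IFF x2 = T IFF T = T
x1 XOR (x6 IFF x2) = T XOR T = F
x1 IMPLIES x2 = T IMPLIES T = T
(x1 XOR (x6 IFF x2)) OR (x1 IMPLIES x2) = F OR T = T
x6 XOR x4 = T XOR F = T
((x1 XOR (x6 IFF x2)) OR (x1 IMPLIES x2)) XOR (x6 XOR x4) = T XOR T = F
NOT (((x1 XOR (x6 IFF x2)) OR (x1 IMPLIES x2)) XOR (x6 XOR x4)) = NOT F = T
x4 OR x2 = F OR T = T
NOT (((x1 XOR (x6 IFF x2)) OR (x1 IMPLIES x2)) XOR (x6 XOR x4)) XOR (x4 OR x2) = T XOR T = F
x6 IFF x1 = T IFF T = T
(NOT (((x1 XOR (x6 IFF x2)) OR (x1 IMPLIES x2)) XOR (x6 XOR x4)) XOR (x4 OR x2)) XOR (x6 IFF x1) = F XOR T = T

T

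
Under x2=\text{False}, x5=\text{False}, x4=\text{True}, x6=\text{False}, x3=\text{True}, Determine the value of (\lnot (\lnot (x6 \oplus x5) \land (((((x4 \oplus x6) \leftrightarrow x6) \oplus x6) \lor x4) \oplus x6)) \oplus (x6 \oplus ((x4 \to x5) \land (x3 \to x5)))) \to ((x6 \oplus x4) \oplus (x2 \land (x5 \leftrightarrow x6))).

x6 \oplus x5 = \text{False} \oplus \text{False} = \text{False}
\lnot (x6 \oplus x5) = \lnot \text{False} = \text{True}
x4 \oplus x6 = \text{True} \oplus \text{False} = \text{True}
(x4 \oplus x6) \leftrightarrow x6 = \text{True} \leftrightarrow \text{False} = \text{False}
((x4 \oplus x6) \leftrightarrow x6) \oplus x6 = \text{False} \oplus \text{False} = \text{False}
(((x4 \oplus x6) \leftrightarrow x6) \oplus x6) \lor x4 = \text{False} \lor \text{True} = \text{True}
((((x4 \oplus x6) \leftrightarrow x6) \oplus x6) \lor x4) \oplus x6 = \text{True} \oplus \text{False} = \text{True}
\lnot (x6 \oplus x5) \land (((((x4 \oplus x6) \leftrightarrow x6) \oplus x6) \lor x4) \oplus x6) = \text{True} \land \text{True} = \text{True}
\lnot (\lnot (x6 \oplus x5) \land (((((x4 \oplus x6) \leftrightarrow x6) \oplus x6) \lor x4) \oplus x6)) = \lnot \text{True} = \text{False}
x4 \to x5 = \text{True} \to \text{False} = \text{False}
x3 \to x5 = \text{True} \to \text{False} = \text{False}
(x4 \to x5) \land (x3 \to x5) = \text{False} \land \text{False} = \text{False}
x6 \oplus ((x4 \to x5) \land (x3 \to x5)) = \text{False} \oplus \text{False} = \text{False}
\lnot (\lnot (x6 \oplus x5) \land (((((x4 \oplus x6) \leftrightarrow x6) \oplus x6) \lor x4) \oplus x6)) \oplus (x6 \oplus ((x4 \to x5) \land (x3 \to x5))) = \text{False} \oplus \text{False} = \text{False}
x6 \oplus x4 = \text{False} \oplus \text{True} = \text{True}
x5 \leftrightarrow x6 = \text{False} \leftrightarrow \text{False} = \text{True}
x2 \land (x5 \leftrightarrow x6) = \text{False} \land \text{True} = \text{False}
(x6 \oplus x4) \oplus (x2 \land (x5 \leftrightarrow x6)) = \text{True} \oplus \text{False} = \text{True}
(\lnot (\lnot (x6 \oplus x5) \land (((((x4 \oplus x6) \leftrightarrow x6) \oplus x6) \lor x4) \oplus x6)) \oplus (x6 \oplus ((x4 \to x5) \land (x3 \to x5)))) \to ((x6 \oplus x4) \oplus (x2 \land (x5 \leftrightarrow x6))) = \text{False} \to \text{True} = \text{True}

\text{True}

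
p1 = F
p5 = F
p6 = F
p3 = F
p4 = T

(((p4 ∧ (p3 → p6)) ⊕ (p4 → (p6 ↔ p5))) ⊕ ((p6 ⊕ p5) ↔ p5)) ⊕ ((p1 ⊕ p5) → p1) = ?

p3 → p6 = F → F = T
p4 ∧ (p3 → p6) = T ∧ T = T
p6 ↔ p5 = F ↔ F = T
p4 → (p6 ↔ p5) = T → T = T
(p4 ∧ (p3 → p6)) ⊕ (p4 → (p6 ↔ p5)) = T ⊕ T = F
p6 ⊕ p5 = F ⊕ F = F
(p6 ⊕ p5) ↔ p5 = F ↔ F = T
((p4 ∧ (p3 → p6)) ⊕ (p4 → (p6 ↔ p5))) ⊕ ((p6 ⊕ p5) ↔ p5) = F ⊕ T = T
p1 ⊕ p5 = F ⊕ F = F
(p1 ⊕ p5) → p1 = F → F = T
(((p4 ∧ (p3 → p6)) ⊕ (p4 → (p6 ↔ p5))) ⊕ ((p6 ⊕ p5) ↔ p5)) ⊕ ((p1 ⊕ p5) → p1) = T ⊕ T = F

F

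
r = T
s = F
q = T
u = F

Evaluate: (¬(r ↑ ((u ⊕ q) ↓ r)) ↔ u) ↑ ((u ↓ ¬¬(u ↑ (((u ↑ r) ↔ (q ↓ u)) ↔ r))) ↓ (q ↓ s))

F

Substituting r=T, s=F, q=T, u=F:
u ⊕ q = F ⊕ T = T
(u ⊕ q) ↓ r = T ↓ T = F
r ↑ ((u ⊕ q) ↓ r) = T ↑ F = T
¬(r ↑ ((u ⊕ q) ↓ r)) = ¬T = F
¬(r ↑ ((u ⊕ q) ↓ r)) ↔ u = F ↔ F = T
u ↑ r = F ↑ T = T
q ↓ u = T ↓ F = F
(u ↑ r) ↔ (q ↓ u) = T ↔ F = F
((u ↑ r) ↔ (q ↓ u)) ↔ r = F ↔ T = F
u ↑ (((u ↑ r) ↔ (q ↓ u)) ↔ r) = F ↑ F = T
¬(u ↑ (((u ↑ r) ↔ (q ↓ u)) ↔ r)) = ¬T = F
¬¬(u ↑ (((u ↑ r) ↔ (q ↓ u)) ↔ r)) = ¬F = T
u ↓ ¬¬(u ↑ (((u ↑ r) ↔ (q ↓ u)) ↔ r)) = F ↓ T = F
q ↓ s = T ↓ F = F
(u ↓ ¬¬(u ↑ (((u ↑ r) ↔ (q ↓ u)) ↔ r))) ↓ (q ↓ s) = F ↓ F = T
(¬(r ↑ ((u ⊕ q) ↓ r)) ↔ u) ↑ ((u ↓ ¬¬(u ↑ (((u ↑ r) ↔ (q ↓ u)) ↔ r))) ↓ (q ↓ s)) = T ↑ T = F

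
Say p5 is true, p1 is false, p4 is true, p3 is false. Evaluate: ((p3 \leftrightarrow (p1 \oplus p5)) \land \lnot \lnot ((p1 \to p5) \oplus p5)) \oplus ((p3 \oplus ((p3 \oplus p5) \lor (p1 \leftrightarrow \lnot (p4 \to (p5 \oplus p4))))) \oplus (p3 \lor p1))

T

p1 \oplus p5 = F \oplus T = T
p3 \leftrightarrow (p1 \oplus p5) = F \leftrightarrow T = F
p1 \to p5 = F \to T = T
(p1 \to p5) \oplus p5 = T \oplus T = F
\lnot ((p1 \to p5) \oplus p5) = \lnot F = T
\lnot \lnot ((p1 \to p5) \oplus p5) = \lnot T = F
(p3 \leftrightarrow (p1 \oplus p5)) \land \lnot \lnot ((p1 \to p5) \oplus p5) = F \land F = F
p3 \oplus p5 = F \oplus T = T
p5 \oplus p4 = T \oplus T = F
p4 \to (p5 \oplus p4) = T \to F = F
\lnot (p4 \to (p5 \oplus p4)) = \lnot F = T
p1 \leftrightarrow \lnot (p4 \to (p5 \oplus p4)) = F \leftrightarrow T = F
(p3 \oplus p5) \lor (p1 \leftrightarrow \lnot (p4 \to (p5 \oplus p4))) = T \lor F = T
p3 \oplus ((p3 \oplus p5) \lor (p1 \leftrightarrow \lnot (p4 \to (p5 \oplus p4)))) = F \oplus T = T
p3 \lor p1 = F \lor F = F
(p3 \oplus ((p3 \oplus p5) \lor (p1 \leftrightarrow \lnot (p4 \to (p5 \oplus p4))))) \oplus (p3 \lor p1) = T \oplus F = T
((p3 \leftrightarrow (p1 \oplus p5)) \land \lnot \lnot ((p1 \to p5) \oplus p5)) \oplus ((p3 \oplus ((p3 \oplus p5) \lor (p1 \leftrightarrow \lnot (p4 \to (p5 \oplus p4))))) \oplus (p3 \lor p1)) = F \oplus T = T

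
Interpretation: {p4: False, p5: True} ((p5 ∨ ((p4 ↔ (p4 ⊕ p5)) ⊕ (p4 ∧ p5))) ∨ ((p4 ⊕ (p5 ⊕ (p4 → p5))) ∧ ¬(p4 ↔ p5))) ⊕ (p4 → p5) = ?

False

p4 ⊕ p5 = False ⊕ True = True
p4 ↔ (p4 ⊕ p5) = False ↔ True = False
p4 ∧ p5 = False ∧ True = False
(p4 ↔ (p4 ⊕ p5)) ⊕ (p4 ∧ p5) = False ⊕ False = False
p5 ∨ ((p4 ↔ (p4 ⊕ p5)) ⊕ (p4 ∧ p5)) = True ∨ False = True
p4 → p5 = False → True = True
p5 ⊕ (p4 → p5) = True ⊕ True = False
p4 ⊕ (p5 ⊕ (p4 → p5)) = False ⊕ False = False
p4 ↔ p5 = False ↔ True = False
¬(p4 ↔ p5) = ¬False = True
(p4 ⊕ (p5 ⊕ (p4 → p5))) ∧ ¬(p4 ↔ p5) = False ∧ True = False
(p5 ∨ ((p4 ↔ (p4 ⊕ p5)) ⊕ (p4 ∧ p5))) ∨ ((p4 ⊕ (p5 ⊕ (p4 → p5))) ∧ ¬(p4 ↔ p5)) = True ∨ False = True
p4 → p5 = False → True = True
((p5 ∨ ((p4 ↔ (p4 ⊕ p5)) ⊕ (p4 ∧ p5))) ∨ ((p4 ⊕ (p5 ⊕ (p4 → p5))) ∧ ¬(p4 ↔ p5))) ⊕ (p4 → p5) = True ⊕ True = False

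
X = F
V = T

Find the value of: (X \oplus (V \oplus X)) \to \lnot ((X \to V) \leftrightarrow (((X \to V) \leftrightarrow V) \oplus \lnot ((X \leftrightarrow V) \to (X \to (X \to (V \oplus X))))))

F

V \oplus X = T \oplus F = T
X \oplus (V \oplus X) = F \oplus T = T
X \to V = F \to T = T
X \to V = F \to T = T
(X \to V) \leftrightarrow V = T \leftrightarrow T = T
X \leftrightarrow V = F \leftrightarrow T = F
V \oplus X = T \oplus F = T
X \to (V \oplus X) = F \to T = T
X \to (X \to (V \oplus X)) = F \to T = T
(X \leftrightarrow V) \to (X \to (X \to (V \oplus X))) = F \to T = T
\lnot ((X \leftrightarrow V) \to (X \to (X \to (V \oplus X)))) = \lnot T = F
((X \to V) \leftrightarrow V) \oplus \lnot ((X \leftrightarrow V) \to (X \to (X \to (V \oplus X)))) = T \oplus F = T
(X \to V) \leftrightarrow (((X \to V) \leftrightarrow V) \oplus \lnot ((X \leftrightarrow V) \to (X \to (X \to (V \oplus X))))) = T \leftrightarrow T = T
\lnot ((X \to V) \leftrightarrow (((X \to V) \leftrightarrow V) \oplus \lnot ((X \leftrightarrow V) \to (X \to (X \to (V \oplus X)))))) = \lnot T = F
(X \oplus (V \oplus X)) \to \lnot ((X \to V) \leftrightarrow (((X \to V) \leftrightarrow V) \oplus \lnot ((X \leftrightarrow V) \to (X \to (X \to (V \oplus X)))))) = T \to F = F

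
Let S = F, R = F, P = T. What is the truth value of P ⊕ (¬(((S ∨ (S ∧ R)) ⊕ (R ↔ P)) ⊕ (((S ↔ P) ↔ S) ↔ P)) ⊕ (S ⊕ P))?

S ∧ R = F ∧ F = F
S ∨ (S ∧ R) = F ∨ F = F
R ↔ P = F ↔ T = F
(S ∨ (S ∧ R)) ⊕ (R ↔ P) = F ⊕ F = F
S ↔ P = F ↔ T = F
(S ↔ P) ↔ S = F ↔ F = T
((S ↔ P) ↔ S) ↔ P = T ↔ T = T
((S ∨ (S ∧ R)) ⊕ (R ↔ P)) ⊕ (((S ↔ P) ↔ S) ↔ P) = F ⊕ T = T
¬(((S ∨ (S ∧ R)) ⊕ (R ↔ P)) ⊕ (((S ↔ P) ↔ S) ↔ P)) = ¬T = F
S ⊕ P = F ⊕ T = T
¬(((S ∨ (S ∧ R)) ⊕ (R ↔ P)) ⊕ (((S ↔ P) ↔ S) ↔ P)) ⊕ (S ⊕ P) = F ⊕ T = T
P ⊕ (¬(((S ∨ (S ∧ R)) ⊕ (R ↔ P)) ⊕ (((S ↔ P) ↔ S) ↔ P)) ⊕ (S ⊕ P)) = T ⊕ T = F

F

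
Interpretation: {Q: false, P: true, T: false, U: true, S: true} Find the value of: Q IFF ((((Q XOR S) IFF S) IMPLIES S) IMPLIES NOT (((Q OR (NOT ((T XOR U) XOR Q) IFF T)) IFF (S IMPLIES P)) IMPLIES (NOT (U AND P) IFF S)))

false

Q XOR S = false XOR true = true
(Q XOR S) IFF S = true IFF true = true
((Q XOR S) IFF S) IMPLIES S = true IMPLIES true = true
T XOR U = false XOR true = true
(T XOR U) XOR Q = true XOR false = true
NOT ((T XOR U) XOR Q) = NOT true = false
NOT ((T XOR U) XOR Q) IFF T = false IFF false = true
Q OR (NOT ((T XOR U) XOR Q) IFF T) = false OR true = true
S IMPLIES P = true IMPLIES true = true
(Q OR (NOT ((T XOR U) XOR Q) IFF T)) IFF (S IMPLIES P) = true IFF true = true
U AND P = true AND true = true
NOT (U AND P) = NOT true = false
NOT (U AND P) IFF S = false IFF true = false
((Q OR (NOT ((T XOR U) XOR Q) IFF T)) IFF (S IMPLIES P)) IMPLIES (NOT (U AND P) IFF S) = true IMPLIES false = false
NOT (((Q OR (NOT ((T XOR U) XOR Q) IFF T)) IFF (S IMPLIES P)) IMPLIES (NOT (U AND P) IFF S)) = NOT false = true
(((Q XOR S) IFF S) IMPLIES S) IMPLIES NOT (((Q OR (NOT ((T XOR U) XOR Q) IFF T)) IFF (S IMPLIES P)) IMPLIES (NOT (U AND P) IFF S)) = true IMPLIES true = true
Q IFF ((((Q XOR S) IFF S) IMPLIES S) IMPLIES NOT (((Q OR (NOT ((T XOR U) XOR Q) IFF T)) IFF (S IMPLIES P)) IMPLIES (NOT (U AND P) IFF S))) = false IFF true = false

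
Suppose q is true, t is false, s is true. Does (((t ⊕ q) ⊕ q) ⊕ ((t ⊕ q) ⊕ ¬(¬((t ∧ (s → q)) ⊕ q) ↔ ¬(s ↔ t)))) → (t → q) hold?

t ⊕ q = False ⊕ True = True
(t ⊕ q) ⊕ q = True ⊕ True = False
t ⊕ q = False ⊕ True = True
s → q = True → True = True
t ∧ (s → q) = False ∧ True = False
(t ∧ (s → q)) ⊕ q = False ⊕ True = True
¬((t ∧ (s → q)) ⊕ q) = ¬True = False
s ↔ t = True ↔ False = False
¬(s ↔ t) = ¬False = True
¬((t ∧ (s → q)) ⊕ q) ↔ ¬(s ↔ t) = False ↔ True = False
¬(¬((t ∧ (s → q)) ⊕ q) ↔ ¬(s ↔ t)) = ¬False = True
(t ⊕ q) ⊕ ¬(¬((t ∧ (s → q)) ⊕ q) ↔ ¬(s ↔ t)) = True ⊕ True = False
((t ⊕ q) ⊕ q) ⊕ ((t ⊕ q) ⊕ ¬(¬((t ∧ (s → q)) ⊕ q) ↔ ¬(s ↔ t))) = False ⊕ False = False
t → q = False → True = True
(((t ⊕ q) ⊕ q) ⊕ ((t ⊕ q) ⊕ ¬(¬((t ∧ (s → q)) ⊕ q) ↔ ¬(s ↔ t)))) → (t → q) = False → True = True

True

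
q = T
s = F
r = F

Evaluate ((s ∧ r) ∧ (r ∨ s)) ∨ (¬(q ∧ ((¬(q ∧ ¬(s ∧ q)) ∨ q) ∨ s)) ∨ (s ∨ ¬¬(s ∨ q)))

T

Substituting q=T, s=F, r=F:
s ∧ r = F ∧ F = F
r ∨ s = F ∨ F = F
(s ∧ r) ∧ (r ∨ s) = F ∧ F = F
s ∧ q = F ∧ T = F
¬(s ∧ q) = ¬F = T
q ∧ ¬(s ∧ q) = T ∧ T = T
¬(q ∧ ¬(s ∧ q)) = ¬T = F
¬(q ∧ ¬(s ∧ q)) ∨ q = F ∨ T = T
(¬(q ∧ ¬(s ∧ q)) ∨ q) ∨ s = T ∨ F = T
q ∧ ((¬(q ∧ ¬(s ∧ q)) ∨ q) ∨ s) = T ∧ T = T
¬(q ∧ ((¬(q ∧ ¬(s ∧ q)) ∨ q) ∨ s)) = ¬T = F
s ∨ q = F ∨ T = T
¬(s ∨ q) = ¬T = F
¬¬(s ∨ q) = ¬F = T
s ∨ ¬¬(s ∨ q) = F ∨ T = T
¬(q ∧ ((¬(q ∧ ¬(s ∧ q)) ∨ q) ∨ s)) ∨ (s ∨ ¬¬(s ∨ q)) = F ∨ T = T
((s ∧ r) ∧ (r ∨ s)) ∨ (¬(q ∧ ((¬(q ∧ ¬(s ∧ q)) ∨ q) ∨ s)) ∨ (s ∨ ¬¬(s ∨ q))) = F ∨ T = T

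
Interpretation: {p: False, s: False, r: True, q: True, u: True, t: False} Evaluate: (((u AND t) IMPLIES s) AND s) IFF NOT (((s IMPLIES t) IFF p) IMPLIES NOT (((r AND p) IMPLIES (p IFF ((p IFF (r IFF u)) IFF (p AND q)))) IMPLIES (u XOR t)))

u AND t = True AND False = False
(u AND t) IMPLIES s = False IMPLIES False = True
((u AND t) IMPLIES s) AND s = True AND False = False
s IMPLIES t = False IMPLIES False = True
(s IMPLIES t) IFF p = True IFF False = False
r AND p = True AND False = False
r IFF u = True IFF True = True
p IFF (r IFF u) = False IFF True = False
p AND q = False AND True = False
(p IFF (r IFF u)) IFF (p AND q) = False IFF False = True
p IFF ((p IFF (r IFF u)) IFF (p AND q)) = False IFF True = False
(r AND p) IMPLIES (p IFF ((p IFF (r IFF u)) IFF (p AND q))) = False IMPLIES False = True
u XOR t = True XOR False = True
((r AND p) IMPLIES (p IFF ((p IFF (r IFF u)) IFF (p AND q)))) IMPLIES (u XOR t) = True IMPLIES True = True
NOT (((r AND p) IMPLIES (p IFF ((p IFF (r IFF u)) IFF (p AND q)))) IMPLIES (u XOR t)) = NOT True = False
((s IMPLIES t) IFF p) IMPLIES NOT (((r AND p) IMPLIES (p IFF ((p IFF (r IFF u)) IFF (p AND q)))) IMPLIES (u XOR t)) = False IMPLIES False = True
NOT (((s IMPLIES t) IFF p) IMPLIES NOT (((r AND p) IMPLIES (p IFF ((p IFF (r IFF u)) IFF (p AND q)))) IMPLIES (u XOR t))) = NOT True = False
(((u AND t) IMPLIES s) AND s) IFF NOT (((s IMPLIES t) IFF p) IMPLIES NOT (((r AND p) IMPLIES (p IFF ((p IFF (r IFF u)) IFF (p AND q)))) IMPLIES (u XOR t))) = False IFF False = True

True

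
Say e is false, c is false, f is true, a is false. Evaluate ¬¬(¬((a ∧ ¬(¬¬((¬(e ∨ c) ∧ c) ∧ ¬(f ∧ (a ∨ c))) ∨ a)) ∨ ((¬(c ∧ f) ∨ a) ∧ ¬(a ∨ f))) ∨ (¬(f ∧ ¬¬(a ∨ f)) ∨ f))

T

e ∨ c = F ∨ F = F
¬(e ∨ c) = ¬F = T
¬(e ∨ c) ∧ c = T ∧ F = F
a ∨ c = F ∨ F = F
f ∧ (a ∨ c) = T ∧ F = F
¬(f ∧ (a ∨ c)) = ¬F = T
(¬(e ∨ c) ∧ c) ∧ ¬(f ∧ (a ∨ c)) = F ∧ T = F
¬((¬(e ∨ c) ∧ c) ∧ ¬(f ∧ (a ∨ c))) = ¬F = T
¬¬((¬(e ∨ c) ∧ c) ∧ ¬(f ∧ (a ∨ c))) = ¬T = F
¬¬((¬(e ∨ c) ∧ c) ∧ ¬(f ∧ (a ∨ c))) ∨ a = F ∨ F = F
¬(¬¬((¬(e ∨ c) ∧ c) ∧ ¬(f ∧ (a ∨ c))) ∨ a) = ¬F = T
a ∧ ¬(¬¬((¬(e ∨ c) ∧ c) ∧ ¬(f ∧ (a ∨ c))) ∨ a) = F ∧ T = F
c ∧ f = F ∧ T = F
¬(c ∧ f) = ¬F = T
¬(c ∧ f) ∨ a = T ∨ F = T
a ∨ f = F ∨ T = T
¬(a ∨ f) = ¬T = F
(¬(c ∧ f) ∨ a) ∧ ¬(a ∨ f) = T ∧ F = F
(a ∧ ¬(¬¬((¬(e ∨ c) ∧ c) ∧ ¬(f ∧ (a ∨ c))) ∨ a)) ∨ ((¬(c ∧ f) ∨ a) ∧ ¬(a ∨ f)) = F ∨ F = F
¬((a ∧ ¬(¬¬((¬(e ∨ c) ∧ c) ∧ ¬(f ∧ (a ∨ c))) ∨ a)) ∨ ((¬(c ∧ f) ∨ a) ∧ ¬(a ∨ f))) = ¬F = T
a ∨ f = F ∨ T = T
¬(a ∨ f) = ¬T = F
¬¬(a ∨ f) = ¬F = T
f ∧ ¬¬(a ∨ f) = T ∧ T = T
¬(f ∧ ¬¬(a ∨ f)) = ¬T = F
¬(f ∧ ¬¬(a ∨ f)) ∨ f = F ∨ T = T
¬((a ∧ ¬(¬¬((¬(e ∨ c) ∧ c) ∧ ¬(f ∧ (a ∨ c))) ∨ a)) ∨ ((¬(c ∧ f) ∨ a) ∧ ¬(a ∨ f))) ∨ (¬(f ∧ ¬¬(a ∨ f)) ∨ f) = T ∨ T = T
¬(¬((a ∧ ¬(¬¬((¬(e ∨ c) ∧ c) ∧ ¬(f ∧ (a ∨ c))) ∨ a)) ∨ ((¬(c ∧ f) ∨ a) ∧ ¬(a ∨ f))) ∨ (¬(f ∧ ¬¬(a ∨ f)) ∨ f)) = ¬T = F
¬¬(¬((a ∧ ¬(¬¬((¬(e ∨ c) ∧ c) ∧ ¬(f ∧ (a ∨ c))) ∨ a)) ∨ ((¬(c ∧ f) ∨ a) ∧ ¬(a ∨ f))) ∨ (¬(f ∧ ¬¬(a ∨ f)) ∨ f)) = ¬F = T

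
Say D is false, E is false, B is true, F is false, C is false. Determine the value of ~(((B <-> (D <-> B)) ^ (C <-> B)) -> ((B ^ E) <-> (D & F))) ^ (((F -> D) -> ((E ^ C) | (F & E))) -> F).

1

D <-> B = 0 <-> 1 = 0
B <-> (D <-> B) = 1 <-> 0 = 0
C <-> B = 0 <-> 1 = 0
(B <-> (D <-> B)) ^ (C <-> B) = 0 ^ 0 = 0
B ^ E = 1 ^ 0 = 1
D & F = 0 & 0 = 0
(B ^ E) <-> (D & F) = 1 <-> 0 = 0
((B <-> (D <-> B)) ^ (C <-> B)) -> ((B ^ E) <-> (D & F)) = 0 -> 0 = 1
~(((B <-> (D <-> B)) ^ (C <-> B)) -> ((B ^ E) <-> (D & F))) = ~1 = 0
F -> D = 0 -> 0 = 1
E ^ C = 0 ^ 0 = 0
F & E = 0 & 0 = 0
(E ^ C) | (F & E) = 0 | 0 = 0
(F -> D) -> ((E ^ C) | (F & E)) = 1 -> 0 = 0
((F -> D) -> ((E ^ C) | (F & E))) -> F = 0 -> 0 = 1
~(((B <-> (D <-> B)) ^ (C <-> B)) -> ((B ^ E) <-> (D & F))) ^ (((F -> D) -> ((E ^ C) | (F & E))) -> F) = 0 ^ 1 = 1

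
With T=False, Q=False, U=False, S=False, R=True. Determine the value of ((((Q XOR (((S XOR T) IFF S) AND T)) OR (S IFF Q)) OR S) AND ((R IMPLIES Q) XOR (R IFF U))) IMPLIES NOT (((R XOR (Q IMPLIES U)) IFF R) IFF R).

S XOR T = False XOR False = False
(S XOR T) IFF S = False IFF False = True
((S XOR T) IFF S) AND T = True AND False = False
Q XOR (((S XOR T) IFF S) AND T) = False XOR False = False
S IFF Q = False IFF False = True
(Q XOR (((S XOR T) IFF S) AND T)) OR (S IFF Q) = False OR True = True
((Q XOR (((S XOR T) IFF S) AND T)) OR (S IFF Q)) OR S = True OR False = True
R IMPLIES Q = True IMPLIES False = False
R IFF U = True IFF False = False
(R IMPLIES Q) XOR (R IFF U) = False XOR False = False
(((Q XOR (((S XOR T) IFF S) AND T)) OR (S IFF Q)) OR S) AND ((R IMPLIES Q) XOR (R IFF U)) = True AND False = False
Q IMPLIES U = False IMPLIES False = True
R XOR (Q IMPLIES U) = True XOR True = False
(R XOR (Q IMPLIES U)) IFF R = False IFF True = False
((R XOR (Q IMPLIES U)) IFF R) IFF R = False IFF True = False
NOT (((R XOR (Q IMPLIES U)) IFF R) IFF R) = NOT False = True
((((Q XOR (((S XOR T) IFF S) AND T)) OR (S IFF Q)) OR S) AND ((R IMPLIES Q) XOR (R IFF U))) IMPLIES NOT (((R XOR (Q IMPLIES U)) IFF R) IFF R) = False IMPLIES True = True

True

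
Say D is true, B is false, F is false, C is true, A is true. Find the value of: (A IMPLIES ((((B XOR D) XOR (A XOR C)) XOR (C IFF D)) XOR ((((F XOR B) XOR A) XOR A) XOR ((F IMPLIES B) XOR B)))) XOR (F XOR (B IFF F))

B XOR D = False XOR True = True
A XOR C = True XOR True = False
(B XOR D) XOR (A XOR C) = True XOR False = True
C IFF D = True IFF True = True
((B XOR D) XOR (A XOR C)) XOR (C IFF D) = True XOR True = False
F XOR B = False XOR False = False
(F XOR B) XOR A = False XOR True = True
((F XOR B) XOR A) XOR A = True XOR True = False
F IMPLIES B = False IMPLIES False = True
(F IMPLIES B) XOR B = True XOR False = True
(((F XOR B) XOR A) XOR A) XOR ((F IMPLIES B) XOR B) = False XOR True = True
(((B XOR D) XOR (A XOR C)) XOR (C IFF D)) XOR ((((F XOR B) XOR A) XOR A) XOR ((F IMPLIES B) XOR B)) = False XOR True = True
A IMPLIES ((((B XOR D) XOR (A XOR C)) XOR (C IFF D)) XOR ((((F XOR B) XOR A) XOR A) XOR ((F IMPLIES B) XOR B))) = True IMPLIES True = True
B IFF F = False IFF False = True
F XOR (B IFF F) = False XOR True = True
(A IMPLIES ((((B XOR D) XOR (A XOR C)) XOR (C IFF D)) XOR ((((F XOR B) XOR A) XOR A) XOR ((F IMPLIES B) XOR B)))) XOR (F XOR (B IFF F)) = True XOR True = False

False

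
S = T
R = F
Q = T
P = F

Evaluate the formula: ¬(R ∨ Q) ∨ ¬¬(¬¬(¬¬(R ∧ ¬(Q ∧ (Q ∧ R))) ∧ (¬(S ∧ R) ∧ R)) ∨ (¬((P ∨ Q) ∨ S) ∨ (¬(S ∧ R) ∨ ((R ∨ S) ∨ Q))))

Substituting S=T, R=F, Q=T, P=F:
R ∨ Q = F ∨ T = T
¬(R ∨ Q) = ¬T = F
Q ∧ R = T ∧ F = F
Q ∧ (Q ∧ R) = T ∧ F = F
¬(Q ∧ (Q ∧ R)) = ¬F = T
R ∧ ¬(Q ∧ (Q ∧ R)) = F ∧ T = F
¬(R ∧ ¬(Q ∧ (Q ∧ R))) = ¬F = T
¬¬(R ∧ ¬(Q ∧ (Q ∧ R))) = ¬T = F
S ∧ R = T ∧ F = F
¬(S ∧ R) = ¬F = T
¬(S ∧ R) ∧ R = T ∧ F = F
¬¬(R ∧ ¬(Q ∧ (Q ∧ R))) ∧ (¬(S ∧ R) ∧ R) = F ∧ F = F
¬(¬¬(R ∧ ¬(Q ∧ (Q ∧ R))) ∧ (¬(S ∧ R) ∧ R)) = ¬F = T
¬¬(¬¬(R ∧ ¬(Q ∧ (Q ∧ R))) ∧ (¬(S ∧ R) ∧ R)) = ¬T = F
P ∨ Q = F ∨ T = T
(P ∨ Q) ∨ S = T ∨ T = T
¬((P ∨ Q) ∨ S) = ¬T = F
S ∧ R = T ∧ F = F
¬(S ∧ R) = ¬F = T
R ∨ S = F ∨ T = T
(R ∨ S) ∨ Q = T ∨ T = T
¬(S ∧ R) ∨ ((R ∨ S) ∨ Q) = T ∨ T = T
¬((P ∨ Q) ∨ S) ∨ (¬(S ∧ R) ∨ ((R ∨ S) ∨ Q)) = F ∨ T = T
¬¬(¬¬(R ∧ ¬(Q ∧ (Q ∧ R))) ∧ (¬(S ∧ R) ∧ R)) ∨ (¬((P ∨ Q) ∨ S) ∨ (¬(S ∧ R) ∨ ((R ∨ S) ∨ Q))) = F ∨ T = T
¬(¬¬(¬¬(R ∧ ¬(Q ∧ (Q ∧ R))) ∧ (¬(S ∧ R) ∧ R)) ∨ (¬((P ∨ Q) ∨ S) ∨ (¬(S ∧ R) ∨ ((R ∨ S) ∨ Q)))) = ¬T = F
¬¬(¬¬(¬¬(R ∧ ¬(Q ∧ (Q ∧ R))) ∧ (¬(S ∧ R) ∧ R)) ∨ (¬((P ∨ Q) ∨ S) ∨ (¬(S ∧ R) ∨ ((R ∨ S) ∨ Q)))) = ¬F = T
¬(R ∨ Q) ∨ ¬¬(¬¬(¬¬(R ∧ ¬(Q ∧ (Q ∧ R))) ∧ (¬(S ∧ R) ∧ R)) ∨ (¬((P ∨ Q) ∨ S) ∨ (¬(S ∧ R) ∨ ((R ∨ S) ∨ Q)))) = F ∨ T = T

T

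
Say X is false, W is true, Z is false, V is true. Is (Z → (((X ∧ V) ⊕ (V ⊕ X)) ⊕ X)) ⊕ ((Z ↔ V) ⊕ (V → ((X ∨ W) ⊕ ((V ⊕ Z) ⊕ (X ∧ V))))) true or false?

X ∧ V = F ∧ T = F
V ⊕ X = T ⊕ F = T
(X ∧ V) ⊕ (V ⊕ X) = F ⊕ T = T
((X ∧ V) ⊕ (V ⊕ X)) ⊕ X = T ⊕ F = T
Z → (((X ∧ V) ⊕ (V ⊕ X)) ⊕ X) = F → T = T
Z ↔ V = F ↔ T = F
X ∨ W = F ∨ T = T
V ⊕ Z = T ⊕ F = T
X ∧ V = F ∧ T = F
(V ⊕ Z) ⊕ (X ∧ V) = T ⊕ F = T
(X ∨ W) ⊕ ((V ⊕ Z) ⊕ (X ∧ V)) = T ⊕ T = F
V → ((X ∨ W) ⊕ ((V ⊕ Z) ⊕ (X ∧ V))) = T → F = F
(Z ↔ V) ⊕ (V → ((X ∨ W) ⊕ ((V ⊕ Z) ⊕ (X ∧ V)))) = F ⊕ F = F
(Z → (((X ∧ V) ⊕ (V ⊕ X)) ⊕ X)) ⊕ ((Z ↔ V) ⊕ (V → ((X ∨ W) ⊕ ((V ⊕ Z) ⊕ (X ∧ V))))) = T ⊕ F = T

T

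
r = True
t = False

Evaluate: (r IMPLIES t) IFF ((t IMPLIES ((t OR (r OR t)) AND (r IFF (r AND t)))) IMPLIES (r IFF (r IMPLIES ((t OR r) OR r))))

r IMPLIES t = True IMPLIES False = False
r OR t = True OR False = True
t OR (r OR t) = False OR True = True
r AND t = True AND False = False
r IFF (r AND t) = True IFF False = False
(t OR (r OR t)) AND (r IFF (r AND t)) = True AND False = False
t IMPLIES ((t OR (r OR t)) AND (r IFF (r AND t))) = False IMPLIES False = True
t OR r = False OR True = True
(t OR r) OR r = True OR True = True
r IMPLIES ((t OR r) OR r) = True IMPLIES True = True
r IFF (r IMPLIES ((t OR r) OR r)) = True IFF True = True
(t IMPLIES ((t OR (r OR t)) AND (r IFF (r AND t)))) IMPLIES (r IFF (r IMPLIES ((t OR r) OR r))) = True IMPLIES True = True
(r IMPLIES t) IFF ((t IMPLIES ((t OR (r OR t)) AND (r IFF (r AND t)))) IMPLIES (r IFF (r IMPLIES ((t OR r) OR r)))) = False IFF True = False

False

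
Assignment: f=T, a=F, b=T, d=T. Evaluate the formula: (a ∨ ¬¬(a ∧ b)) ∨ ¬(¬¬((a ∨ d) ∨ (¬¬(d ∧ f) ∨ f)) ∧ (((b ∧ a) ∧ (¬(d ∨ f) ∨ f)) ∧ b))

T

a ∧ b = F ∧ T = F
¬(a ∧ b) = ¬F = T
¬¬(a ∧ b) = ¬T = F
a ∨ ¬¬(a ∧ b) = F ∨ F = F
a ∨ d = F ∨ T = T
d ∧ f = T ∧ T = T
¬(d ∧ f) = ¬T = F
¬¬(d ∧ f) = ¬F = T
¬¬(d ∧ f) ∨ f = T ∨ T = T
(a ∨ d) ∨ (¬¬(d ∧ f) ∨ f) = T ∨ T = T
¬((a ∨ d) ∨ (¬¬(d ∧ f) ∨ f)) = ¬T = F
¬¬((a ∨ d) ∨ (¬¬(d ∧ f) ∨ f)) = ¬F = T
b ∧ a = T ∧ F = F
d ∨ f = T ∨ T = T
¬(d ∨ f) = ¬T = F
¬(d ∨ f) ∨ f = F ∨ T = T
(b ∧ a) ∧ (¬(d ∨ f) ∨ f) = F ∧ T = F
((b ∧ a) ∧ (¬(d ∨ f) ∨ f)) ∧ b = F ∧ T = F
¬¬((a ∨ d) ∨ (¬¬(d ∧ f) ∨ f)) ∧ (((b ∧ a) ∧ (¬(d ∨ f) ∨ f)) ∧ b) = T ∧ F = F
¬(¬¬((a ∨ d) ∨ (¬¬(d ∧ f) ∨ f)) ∧ (((b ∧ a) ∧ (¬(d ∨ f) ∨ f)) ∧ b)) = ¬F = T
(a ∨ ¬¬(a ∧ b)) ∨ ¬(¬¬((a ∨ d) ∨ (¬¬(d ∧ f) ∨ f)) ∧ (((b ∧ a) ∧ (¬(d ∨ f) ∨ f)) ∧ b)) = F ∨ T = T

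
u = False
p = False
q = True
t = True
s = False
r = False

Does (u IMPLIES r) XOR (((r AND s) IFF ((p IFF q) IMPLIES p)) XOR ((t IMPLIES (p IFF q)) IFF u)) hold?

Substituting u=False, p=False, q=True, t=True, s=False, r=False:
u IMPLIES r = False IMPLIES False = True
r AND s = False AND False = False
p IFF q = False IFF True = False
(p IFF q) IMPLIES p = False IMPLIES False = True
(r AND s) IFF ((p IFF q) IMPLIES p) = False IFF True = False
p IFF q = False IFF True = False
t IMPLIES (p IFF q) = True IMPLIES False = False
(t IMPLIES (p IFF q)) IFF u = False IFF False = True
((r AND s) IFF ((p IFF q) IMPLIES p)) XOR ((t IMPLIES (p IFF q)) IFF u) = False XOR True = True
(u IMPLIES r) XOR (((r AND s) IFF ((p IFF q) IMPLIES p)) XOR ((t IMPLIES (p IFF q)) IFF u)) = True XOR True = False

False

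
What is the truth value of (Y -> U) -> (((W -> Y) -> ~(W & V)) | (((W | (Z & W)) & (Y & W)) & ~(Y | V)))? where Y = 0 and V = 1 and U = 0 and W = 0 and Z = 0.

Y -> U = 0 -> 0 = 1
W -> Y = 0 -> 0 = 1
W & V = 0 & 1 = 0
~(W & V) = ~0 = 1
(W -> Y) -> ~(W & V) = 1 -> 1 = 1
Z & W = 0 & 0 = 0
W | (Z & W) = 0 | 0 = 0
Y & W = 0 & 0 = 0
(W | (Z & W)) & (Y & W) = 0 & 0 = 0
Y | V = 0 | 1 = 1
~(Y | V) = ~1 = 0
((W | (Z & W)) & (Y & W)) & ~(Y | V) = 0 & 0 = 0
((W -> Y) -> ~(W & V)) | (((W | (Z & W)) & (Y & W)) & ~(Y | V)) = 1 | 0 = 1
(Y -> U) -> (((W -> Y) -> ~(W & V)) | (((W | (Z & W)) & (Y & W)) & ~(Y | V))) = 1 -> 1 = 1

1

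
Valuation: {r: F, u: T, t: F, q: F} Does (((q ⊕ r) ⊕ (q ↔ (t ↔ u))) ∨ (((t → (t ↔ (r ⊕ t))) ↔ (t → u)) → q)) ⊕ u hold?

F

q ⊕ r = F ⊕ F = F
t ↔ u = F ↔ T = F
q ↔ (t ↔ u) = F ↔ F = T
(q ⊕ r) ⊕ (q ↔ (t ↔ u)) = F ⊕ T = T
r ⊕ t = F ⊕ F = F
t ↔ (r ⊕ t) = F ↔ F = T
t → (t ↔ (r ⊕ t)) = F → T = T
t → u = F → T = T
(t → (t ↔ (r ⊕ t))) ↔ (t → u) = T ↔ T = T
((t → (t ↔ (r ⊕ t))) ↔ (t → u)) → q = T → F = F
((q ⊕ r) ⊕ (q ↔ (t ↔ u))) ∨ (((t → (t ↔ (r ⊕ t))) ↔ (t → u)) → q) = T ∨ F = T
(((q ⊕ r) ⊕ (q ↔ (t ↔ u))) ∨ (((t → (t ↔ (r ⊕ t))) ↔ (t → u)) → q)) ⊕ u = T ⊕ T = F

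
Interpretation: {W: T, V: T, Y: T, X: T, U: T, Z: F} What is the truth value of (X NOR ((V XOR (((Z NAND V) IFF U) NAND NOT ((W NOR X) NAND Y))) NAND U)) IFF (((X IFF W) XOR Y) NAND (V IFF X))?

F

Z NAND V = F NAND T = T
(Z NAND V) IFF U = T IFF T = T
W NOR X = T NOR T = F
(W NOR X) NAND Y = F NAND T = T
NOT ((W NOR X) NAND Y) = NOT T = F
((Z NAND V) IFF U) NAND NOT ((W NOR X) NAND Y) = T NAND F = T
V XOR (((Z NAND V) IFF U) NAND NOT ((W NOR X) NAND Y)) = T XOR T = F
(V XOR (((Z NAND V) IFF U) NAND NOT ((W NOR X) NAND Y))) NAND U = F NAND T = T
X NOR ((V XOR (((Z NAND V) IFF U) NAND NOT ((W NOR X) NAND Y))) NAND U) = T NOR T = F
X IFF W = T IFF T = T
(X IFF W) XOR Y = T XOR T = F
V IFF X = T IFF T = T
((X IFF W) XOR Y) NAND (V IFF X) = F NAND T = T
(X NOR ((V XOR (((Z NAND V) IFF U) NAND NOT ((W NOR X) NAND Y))) NAND U)) IFF (((X IFF W) XOR Y) NAND (V IFF X)) = F IFF T = F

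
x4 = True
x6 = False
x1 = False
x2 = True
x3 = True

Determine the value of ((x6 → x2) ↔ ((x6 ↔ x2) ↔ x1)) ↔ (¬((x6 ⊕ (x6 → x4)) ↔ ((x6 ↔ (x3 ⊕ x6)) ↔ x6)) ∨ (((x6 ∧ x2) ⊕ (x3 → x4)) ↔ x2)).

True

x6 → x2 = False → True = True
x6 ↔ x2 = False ↔ True = False
(x6 ↔ x2) ↔ x1 = False ↔ False = True
(x6 → x2) ↔ ((x6 ↔ x2) ↔ x1) = True ↔ True = True
x6 → x4 = False → True = True
x6 ⊕ (x6 → x4) = False ⊕ True = True
x3 ⊕ x6 = True ⊕ False = True
x6 ↔ (x3 ⊕ x6) = False ↔ True = False
(x6 ↔ (x3 ⊕ x6)) ↔ x6 = False ↔ False = True
(x6 ⊕ (x6 → x4)) ↔ ((x6 ↔ (x3 ⊕ x6)) ↔ x6) = True ↔ True = True
¬((x6 ⊕ (x6 → x4)) ↔ ((x6 ↔ (x3 ⊕ x6)) ↔ x6)) = ¬True = False
x6 ∧ x2 = False ∧ True = False
x3 → x4 = True → True = True
(x6 ∧ x2) ⊕ (x3 → x4) = False ⊕ True = True
((x6 ∧ x2) ⊕ (x3 → x4)) ↔ x2 = True ↔ True = True
¬((x6 ⊕ (x6 → x4)) ↔ ((x6 ↔ (x3 ⊕ x6)) ↔ x6)) ∨ (((x6 ∧ x2) ⊕ (x3 → x4)) ↔ x2) = False ∨ True = True
((x6 → x2) ↔ ((x6 ↔ x2) ↔ x1)) ↔ (¬((x6 ⊕ (x6 → x4)) ↔ ((x6 ↔ (x3 ⊕ x6)) ↔ x6)) ∨ (((x6 ∧ x2) ⊕ (x3 → x4)) ↔ x2)) = True ↔ True = True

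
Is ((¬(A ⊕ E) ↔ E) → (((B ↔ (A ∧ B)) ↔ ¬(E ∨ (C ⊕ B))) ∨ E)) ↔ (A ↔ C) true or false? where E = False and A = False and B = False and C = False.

True

Substituting E=False, A=False, B=False, C=False:
A ⊕ E = False ⊕ False = False
¬(A ⊕ E) = ¬False = True
¬(A ⊕ E) ↔ E = True ↔ False = False
A ∧ B = False ∧ False = False
B ↔ (A ∧ B) = False ↔ False = True
C ⊕ B = False ⊕ False = False
E ∨ (C ⊕ B) = False ∨ False = False
¬(E ∨ (C ⊕ B)) = ¬False = True
(B ↔ (A ∧ B)) ↔ ¬(E ∨ (C ⊕ B)) = True ↔ True = True
((B ↔ (A ∧ B)) ↔ ¬(E ∨ (C ⊕ B))) ∨ E = True ∨ False = True
(¬(A ⊕ E) ↔ E) → (((B ↔ (A ∧ B)) ↔ ¬(E ∨ (C ⊕ B))) ∨ E) = False → True = True
A ↔ C = False ↔ False = True
((¬(A ⊕ E) ↔ E) → (((B ↔ (A ∧ B)) ↔ ¬(E ∨ (C ⊕ B))) ∨ E)) ↔ (A ↔ C) = True ↔ True = True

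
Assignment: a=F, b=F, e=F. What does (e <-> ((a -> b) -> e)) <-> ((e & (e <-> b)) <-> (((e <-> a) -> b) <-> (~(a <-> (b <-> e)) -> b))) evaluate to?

a -> b = F -> F = T
(a -> b) -> e = T -> F = F
e <-> ((a -> b) -> e) = F <-> F = T
e <-> b = F <-> F = T
e & (e <-> b) = F & T = F
e <-> a = F <-> F = T
(e <-> a) -> b = T -> F = F
b <-> e = F <-> F = T
a <-> (b <-> e) = F <-> T = F
~(a <-> (b <-> e)) = ~F = T
~(a <-> (b <-> e)) -> b = T -> F = F
((e <-> a) -> b) <-> (~(a <-> (b <-> e)) -> b) = F <-> F = T
(e & (e <-> b)) <-> (((e <-> a) -> b) <-> (~(a <-> (b <-> e)) -> b)) = F <-> T = F
(e <-> ((a -> b) -> e)) <-> ((e & (e <-> b)) <-> (((e <-> a) -> b) <-> (~(a <-> (b <-> e)) -> b))) = T <-> F = F

F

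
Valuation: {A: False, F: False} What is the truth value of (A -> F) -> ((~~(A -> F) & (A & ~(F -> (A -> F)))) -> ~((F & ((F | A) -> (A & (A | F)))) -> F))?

A -> F = False -> False = True
A -> F = False -> False = True
~(A -> F) = ~True = False
~~(A -> F) = ~False = True
A -> F = False -> False = True
F -> (A -> F) = False -> True = True
~(F -> (A -> F)) = ~True = False
A & ~(F -> (A -> F)) = False & False = False
~~(A -> F) & (A & ~(F -> (A -> F))) = True & False = False
F | A = False | False = False
A | F = False | False = False
A & (A | F) = False & False = False
(F | A) -> (A & (A | F)) = False -> False = True
F & ((F | A) -> (A & (A | F))) = False & True = False
(F & ((F | A) -> (A & (A | F)))) -> F = False -> False = True
~((F & ((F | A) -> (A & (A | F)))) -> F) = ~True = False
(~~(A -> F) & (A & ~(F -> (A -> F)))) -> ~((F & ((F | A) -> (A & (A | F)))) -> F) = False -> False = True
(A -> F) -> ((~~(A -> F) & (A & ~(F -> (A -> F)))) -> ~((F & ((F | A) -> (A & (A | F)))) -> F)) = True -> True = True

True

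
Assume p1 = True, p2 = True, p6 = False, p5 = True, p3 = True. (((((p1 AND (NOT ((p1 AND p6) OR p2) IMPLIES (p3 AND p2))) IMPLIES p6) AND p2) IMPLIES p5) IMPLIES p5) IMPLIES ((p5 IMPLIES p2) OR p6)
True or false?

True

Substituting p1=True, p2=True, p6=False, p5=True, p3=True:
p1 AND p6 = True AND False = False
(p1 AND p6) OR p2 = False OR True = True
NOT ((p1 AND p6) OR p2) = NOT True = False
p3 AND p2 = True AND True = True
NOT ((p1 AND p6) OR p2) IMPLIES (p3 AND p2) = False IMPLIES True = True
p1 AND (NOT ((p1 AND p6) OR p2) IMPLIES (p3 AND p2)) = True AND True = True
(p1 AND (NOT ((p1 AND p6) OR p2) IMPLIES (p3 AND p2))) IMPLIES p6 = True IMPLIES False = False
((p1 AND (NOT ((p1 AND p6) OR p2) IMPLIES (p3 AND p2))) IMPLIES p6) AND p2 = False AND True = False
(((p1 AND (NOT ((p1 AND p6) OR p2) IMPLIES (p3 AND p2))) IMPLIES p6) AND p2) IMPLIES p5 = False IMPLIES True = True
((((p1 AND (NOT ((p1 AND p6) OR p2) IMPLIES (p3 AND p2))) IMPLIES p6) AND p2) IMPLIES p5) IMPLIES p5 = True IMPLIES True = True
p5 IMPLIES p2 = True IMPLIES True = True
(p5 IMPLIES p2) OR p6 = True OR False = True
(((((p1 AND (NOT ((p1 AND p6) OR p2) IMPLIES (p3 AND p2))) IMPLIES p6) AND p2) IMPLIES p5) IMPLIES p5) IMPLIES ((p5 IMPLIES p2) OR p6) = True IMPLIES True = True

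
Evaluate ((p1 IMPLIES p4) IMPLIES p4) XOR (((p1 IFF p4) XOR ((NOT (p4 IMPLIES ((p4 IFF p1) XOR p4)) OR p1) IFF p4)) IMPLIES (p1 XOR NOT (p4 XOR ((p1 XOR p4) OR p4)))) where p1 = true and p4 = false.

false

Substituting p1=true, p4=false:
p1 IMPLIES p4 = true IMPLIES false = false
(p1 IMPLIES p4) IMPLIES p4 = false IMPLIES false = true
p1 IFF p4 = true IFF false = false
p4 IFF p1 = false IFF true = false
(p4 IFF p1) XOR p4 = false XOR false = false
p4 IMPLIES ((p4 IFF p1) XOR p4) = false IMPLIES false = true
NOT (p4 IMPLIES ((p4 IFF p1) XOR p4)) = NOT true = false
NOT (p4 IMPLIES ((p4 IFF p1) XOR p4)) OR p1 = false OR true = true
(NOT (p4 IMPLIES ((p4 IFF p1) XOR p4)) OR p1) IFF p4 = true IFF false = false
(p1 IFF p4) XOR ((NOT (p4 IMPLIES ((p4 IFF p1) XOR p4)) OR p1) IFF p4) = false XOR false = false
p1 XOR p4 = true XOR false = true
(p1 XOR p4) OR p4 = true OR false = true
p4 XOR ((p1 XOR p4) OR p4) = false XOR true = true
NOT (p4 XOR ((p1 XOR p4) OR p4)) = NOT true = false
p1 XOR NOT (p4 XOR ((p1 XOR p4) OR p4)) = true XOR false = true
((p1 IFF p4) XOR ((NOT (p4 IMPLIES ((p4 IFF p1) XOR p4)) OR p1) IFF p4)) IMPLIES (p1 XOR NOT (p4 XOR ((p1 XOR p4) OR p4))) = false IMPLIES true = true
((p1 IMPLIES p4) IMPLIES p4) XOR (((p1 IFF p4) XOR ((NOT (p4 IMPLIES ((p4 IFF p1) XOR p4)) OR p1) IFF p4)) IMPLIES (p1 XOR NOT (p4 XOR ((p1 XOR p4) OR p4)))) = true XOR true = false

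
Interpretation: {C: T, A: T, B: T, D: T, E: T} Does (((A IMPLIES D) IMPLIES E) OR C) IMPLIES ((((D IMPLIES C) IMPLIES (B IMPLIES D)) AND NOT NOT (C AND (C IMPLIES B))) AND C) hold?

T

Substituting C=T, A=T, B=T, D=T, E=T:
A IMPLIES D = T IMPLIES T = T
(A IMPLIES D) IMPLIES E = T IMPLIES T = T
((A IMPLIES D) IMPLIES E) OR C = T OR T = T
D IMPLIES C = T IMPLIES T = T
B IMPLIES D = T IMPLIES T = T
(D IMPLIES C) IMPLIES (B IMPLIES D) = T IMPLIES T = T
C IMPLIES B = T IMPLIES T = T
C AND (C IMPLIES B) = T AND T = T
NOT (C AND (C IMPLIES B)) = NOT T = F
NOT NOT (C AND (C IMPLIES B)) = NOT F = T
((D IMPLIES C) IMPLIES (B IMPLIES D)) AND NOT NOT (C AND (C IMPLIES B)) = T AND T = T
(((D IMPLIES C) IMPLIES (B IMPLIES D)) AND NOT NOT (C AND (C IMPLIES B))) AND C = T AND T = T
(((A IMPLIES D) IMPLIES E) OR C) IMPLIES ((((D IMPLIES C) IMPLIES (B IMPLIES D)) AND NOT NOT (C AND (C IMPLIES B))) AND C) = T IMPLIES T = T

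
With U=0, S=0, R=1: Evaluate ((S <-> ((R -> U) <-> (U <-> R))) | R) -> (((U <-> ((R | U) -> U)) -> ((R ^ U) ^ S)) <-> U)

0

R -> U = 1 -> 0 = 0
U <-> R = 0 <-> 1 = 0
(R -> U) <-> (U <-> R) = 0 <-> 0 = 1
S <-> ((R -> U) <-> (U <-> R)) = 0 <-> 1 = 0
(S <-> ((R -> U) <-> (U <-> R))) | R = 0 | 1 = 1
R | U = 1 | 0 = 1
(R | U) -> U = 1 -> 0 = 0
U <-> ((R | U) -> U) = 0 <-> 0 = 1
R ^ U = 1 ^ 0 = 1
(R ^ U) ^ S = 1 ^ 0 = 1
(U <-> ((R | U) -> U)) -> ((R ^ U) ^ S) = 1 -> 1 = 1
((U <-> ((R | U) -> U)) -> ((R ^ U) ^ S)) <-> U = 1 <-> 0 = 0
((S <-> ((R -> U) <-> (U <-> R))) | R) -> (((U <-> ((R | U) -> U)) -> ((R ^ U) ^ S)) <-> U) = 1 -> 0 = 0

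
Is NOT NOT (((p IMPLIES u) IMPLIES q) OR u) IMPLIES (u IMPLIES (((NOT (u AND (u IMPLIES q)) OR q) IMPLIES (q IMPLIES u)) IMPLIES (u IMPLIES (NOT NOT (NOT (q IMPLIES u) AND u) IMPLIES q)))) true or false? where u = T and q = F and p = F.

p IMPLIES u = F IMPLIES T = T
(p IMPLIES u) IMPLIES q = T IMPLIES F = F
((p IMPLIES u) IMPLIES q) OR u = F OR T = T
NOT (((p IMPLIES u) IMPLIES q) OR u) = NOT T = F
NOT NOT (((p IMPLIES u) IMPLIES q) OR u) = NOT F = T
u IMPLIES q = T IMPLIES F = F
u AND (u IMPLIES q) = T AND F = F
NOT (u AND (u IMPLIES q)) = NOT F = T
NOT (u AND (u IMPLIES q)) OR q = T OR F = T
q IMPLIES u = F IMPLIES T = T
(NOT (u AND (u IMPLIES q)) OR q) IMPLIES (q IMPLIES u) = T IMPLIES T = T
q IMPLIES u = F IMPLIES T = T
NOT (q IMPLIES u) = NOT T = F
NOT (q IMPLIES u) AND u = F AND T = F
NOT (NOT (q IMPLIES u) AND u) = NOT F = T
NOT NOT (NOT (q IMPLIES u) AND u) = NOT T = F
NOT NOT (NOT (q IMPLIES u) AND u) IMPLIES q = F IMPLIES F = T
u IMPLIES (NOT NOT (NOT (q IMPLIES u) AND u) IMPLIES q) = T IMPLIES T = T
((NOT (u AND (u IMPLIES q)) OR q) IMPLIES (q IMPLIES u)) IMPLIES (u IMPLIES (NOT NOT (NOT (q IMPLIES u) AND u) IMPLIES q)) = T IMPLIES T = T
u IMPLIES (((NOT (u AND (u IMPLIES q)) OR q) IMPLIES (q IMPLIES u)) IMPLIES (u IMPLIES (NOT NOT (NOT (q IMPLIES u) AND u) IMPLIES q))) = T IMPLIES T = T
NOT NOT (((p IMPLIES u) IMPLIES q) OR u) IMPLIES (u IMPLIES (((NOT (u AND (u IMPLIES q)) OR q) IMPLIES (q IMPLIES u)) IMPLIES (u IMPLIES (NOT NOT (NOT (q IMPLIES u) AND u) IMPLIES q)))) = T IMPLIES T = T

T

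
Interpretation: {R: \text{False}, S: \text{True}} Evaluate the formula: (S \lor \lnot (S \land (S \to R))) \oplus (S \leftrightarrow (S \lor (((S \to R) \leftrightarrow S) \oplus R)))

S \to R = \text{True} \to \text{False} = \text{False}
S \land (S \to R) = \text{True} \land \text{False} = \text{False}
\lnot (S \land (S \to R)) = \lnot \text{False} = \text{True}
S \lor \lnot (S \land (S \to R)) = \text{True} \lor \text{True} = \text{True}
S \to R = \text{True} \to \text{False} = \text{False}
(S \to R) \leftrightarrow S = \text{False} \leftrightarrow \text{True} = \text{False}
((S \to R) \leftrightarrow S) \oplus R = \text{False} \oplus \text{False} = \text{False}
S \lor (((S \to R) \leftrightarrow S) \oplus R) = \text{True} \lor \text{False} = \text{True}
S \leftrightarrow (S \lor (((S \to R) \leftrightarrow S) \oplus R)) = \text{True} \leftrightarrow \text{True} = \text{True}
(S \lor \lnot (S \land (S \to R))) \oplus (S \leftrightarrow (S \lor (((S \to R) \leftrightarrow S) \oplus R))) = \text{True} \oplus \text{True} = \text{False}

\text{False}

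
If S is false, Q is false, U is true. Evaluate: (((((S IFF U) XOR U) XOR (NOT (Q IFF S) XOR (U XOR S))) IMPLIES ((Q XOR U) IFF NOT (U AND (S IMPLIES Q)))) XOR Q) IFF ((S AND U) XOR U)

S IFF U = False IFF True = False
(S IFF U) XOR U = False XOR True = True
Q IFF S = False IFF False = True
NOT (Q IFF S) = NOT True = False
U XOR S = True XOR False = True
NOT (Q IFF S) XOR (U XOR S) = False XOR True = True
((S IFF U) XOR U) XOR (NOT (Q IFF S) XOR (U XOR S)) = True XOR True = False
Q XOR U = False XOR True = True
S IMPLIES Q = False IMPLIES False = True
U AND (S IMPLIES Q) = True AND True = True
NOT (U AND (S IMPLIES Q)) = NOT True = False
(Q XOR U) IFF NOT (U AND (S IMPLIES Q)) = True IFF False = False
(((S IFF U) XOR U) XOR (NOT (Q IFF S) XOR (U XOR S))) IMPLIES ((Q XOR U) IFF NOT (U AND (S IMPLIES Q))) = False IMPLIES False = True
((((S IFF U) XOR U) XOR (NOT (Q IFF S) XOR (U XOR S))) IMPLIES ((Q XOR U) IFF NOT (U AND (S IMPLIES Q)))) XOR Q = True XOR False = True
S AND U = False AND True = False
(S AND U) XOR U = False XOR True = True
(((((S IFF U) XOR U) XOR (NOT (Q IFF S) XOR (U XOR S))) IMPLIES ((Q XOR U) IFF NOT (U AND (S IMPLIES Q)))) XOR Q) IFF ((S AND U) XOR U) = True IFF True = True

True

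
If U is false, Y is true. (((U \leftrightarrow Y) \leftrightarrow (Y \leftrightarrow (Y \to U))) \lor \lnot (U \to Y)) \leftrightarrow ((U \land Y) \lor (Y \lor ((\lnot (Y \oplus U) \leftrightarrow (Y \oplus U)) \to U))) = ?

U \leftrightarrow Y = F \leftrightarrow T = F
Y \to U = T \to F = F
Y \leftrightarrow (Y \to U) = T \leftrightarrow F = F
(U \leftrightarrow Y) \leftrightarrow (Y \leftrightarrow (Y \to U)) = F \leftrightarrow F = T
U \to Y = F \to T = T
\lnot (U \to Y) = \lnot T = F
((U \leftrightarrow Y) \leftrightarrow (Y \leftrightarrow (Y \to U))) \lor \lnot (U \to Y) = T \lor F = T
U \land Y = F \land T = F
Y \oplus U = T \oplus F = T
\lnot (Y \oplus U) = \lnot T = F
Y \oplus U = T \oplus F = T
\lnot (Y \oplus U) \leftrightarrow (Y \oplus U) = F \leftrightarrow T = F
(\lnot (Y \oplus U) \leftrightarrow (Y \oplus U)) \to U = F \to F = T
Y \lor ((\lnot (Y \oplus U) \leftrightarrow (Y \oplus U)) \to U) = T \lor T = T
(U \land Y) \lor (Y \lor ((\lnot (Y \oplus U) \leftrightarrow (Y \oplus U)) \to U)) = F \lor T = T
(((U \leftrightarrow Y) \leftrightarrow (Y \leftrightarrow (Y \to U))) \lor \lnot (U \to Y)) \leftrightarrow ((U \land Y) \lor (Y \lor ((\lnot (Y \oplus U) \leftrightarrow (Y \oplus U)) \to U))) = T \leftrightarrow T = T

T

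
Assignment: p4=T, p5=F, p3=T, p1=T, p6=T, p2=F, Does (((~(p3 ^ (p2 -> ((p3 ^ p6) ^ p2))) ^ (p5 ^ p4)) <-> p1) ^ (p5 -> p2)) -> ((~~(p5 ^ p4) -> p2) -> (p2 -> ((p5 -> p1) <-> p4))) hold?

p3 ^ p6 = T ^ T = F
(p3 ^ p6) ^ p2 = F ^ F = F
p2 -> ((p3 ^ p6) ^ p2) = F -> F = T
p3 ^ (p2 -> ((p3 ^ p6) ^ p2)) = T ^ T = F
~(p3 ^ (p2 -> ((p3 ^ p6) ^ p2))) = ~F = T
p5 ^ p4 = F ^ T = T
~(p3 ^ (p2 -> ((p3 ^ p6) ^ p2))) ^ (p5 ^ p4) = T ^ T = F
(~(p3 ^ (p2 -> ((p3 ^ p6) ^ p2))) ^ (p5 ^ p4)) <-> p1 = F <-> T = F
p5 -> p2 = F -> F = T
((~(p3 ^ (p2 -> ((p3 ^ p6) ^ p2))) ^ (p5 ^ p4)) <-> p1) ^ (p5 -> p2) = F ^ T = T
p5 ^ p4 = F ^ T = T
~(p5 ^ p4) = ~T = F
~~(p5 ^ p4) = ~F = T
~~(p5 ^ p4) -> p2 = T -> F = F
p5 -> p1 = F -> T = T
(p5 -> p1) <-> p4 = T <-> T = T
p2 -> ((p5 -> p1) <-> p4) = F -> T = T
(~~(p5 ^ p4) -> p2) -> (p2 -> ((p5 -> p1) <-> p4)) = F -> T = T
(((~(p3 ^ (p2 -> ((p3 ^ p6) ^ p2))) ^ (p5 ^ p4)) <-> p1) ^ (p5 -> p2)) -> ((~~(p5 ^ p4) -> p2) -> (p2 -> ((p5 -> p1) <-> p4))) = T -> T = T

T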